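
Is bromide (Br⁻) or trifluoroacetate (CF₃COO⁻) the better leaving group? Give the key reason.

bromide (Br⁻)

bromide (Br⁻) is the better leaving group.
pKₐ(HBr) ≈ -9 versus pKₐ(CF₃COOH) ≈ 0.2: bromide (Br⁻) is the much weaker base.
Weak base; good leaving group.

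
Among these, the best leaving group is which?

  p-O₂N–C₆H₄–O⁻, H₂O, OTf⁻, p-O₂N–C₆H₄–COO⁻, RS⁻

OTf⁻

OTf⁻: pKₐ(CF₃SO₃H (triflic acid)) ≈ -14
H₂O: pKₐ(H₃O⁺) ≈ -1.7
p-O₂N–C₆H₄–COO⁻: pKₐ(p-nitrobenzoic acid) ≈ 3.4
p-O₂N–C₆H₄–O⁻: pKₐ(p-nitrophenol) ≈ 7.2
RS⁻: pKₐ(RSH (a thiol)) ≈ 10.5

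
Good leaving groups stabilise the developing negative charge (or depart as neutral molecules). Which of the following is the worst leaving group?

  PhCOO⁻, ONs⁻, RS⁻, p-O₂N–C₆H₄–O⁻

The more stable X⁻ (or X) is on its own — i.e. the weaker a base it is — the better a leaving group it makes.
ONs⁻: pKₐ(p-O₂NC₆H₄SO₃H) ≈ -3.5
PhCOO⁻: pKₐ(C₆H₅COOH) ≈ 4.2
p-O₂N–C₆H₄–O⁻: pKₐ(p-nitrophenol) ≈ 7.2
RS⁻: pKₐ(RSH (a thiol)) ≈ 10.5

RS⁻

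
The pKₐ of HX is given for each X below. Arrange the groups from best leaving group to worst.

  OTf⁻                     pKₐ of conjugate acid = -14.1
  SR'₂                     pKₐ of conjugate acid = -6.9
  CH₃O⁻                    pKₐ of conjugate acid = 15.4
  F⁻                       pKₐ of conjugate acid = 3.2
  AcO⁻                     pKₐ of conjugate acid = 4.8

Lower conjugate-acid pKₐ ⇒ weaker base ⇒ better leaving group.
Sorting by the given values: OTf⁻ (-14.1), SR'₂ (-6.9), F⁻ (3.2), AcO⁻ (4.8), CH₃O⁻ (15.4).

OTf⁻ > SR'₂ > F⁻ > AcO⁻ > CH₃O⁻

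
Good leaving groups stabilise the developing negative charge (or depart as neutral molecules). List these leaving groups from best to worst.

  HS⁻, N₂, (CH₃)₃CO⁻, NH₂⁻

Rank by basicity of the departing species: weakest base leaves most easily.
N₂: no meaningful conjugate acid; N₂ departs as an exceptionally stable neutral molecule
HS⁻: pKₐ(H₂S) ≈ 7
(CH₃)₃CO⁻: pKₐ(t-BuOH) ≈ 18
NH₂⁻: pKₐ(NH₃) ≈ 38

N₂ > HS⁻ > (CH₃)₃CO⁻ > NH₂⁻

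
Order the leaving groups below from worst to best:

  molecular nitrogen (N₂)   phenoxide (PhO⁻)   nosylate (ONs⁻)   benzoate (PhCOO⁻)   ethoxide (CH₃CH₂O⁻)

molecular nitrogen (N₂): no meaningful conjugate acid; N₂ departs as an exceptionally stable neutral molecule
nosylate (ONs⁻): pKₐ(p-O₂NC₆H₄SO₃H) ≈ -3.5
benzoate (PhCOO⁻): pKₐ(C₆H₅COOH) ≈ 4.2
phenoxide (PhO⁻): pKₐ(C₆H₅OH (phenol)) ≈ 10 — resonance into the ring helps, but still a poor LG
ethoxide (CH₃CH₂O⁻): pKₐ(CH₃CH₂OH) ≈ 16 — strong base; alkoxides do not leave unassisted
Listed from poorest to best leaving group as asked.

ethoxide (CH₃CH₂O⁻) < phenoxide (PhO⁻) < benzoate (PhCOO⁻) < nosylate (ONs⁻) < molecular nitrogen (N₂)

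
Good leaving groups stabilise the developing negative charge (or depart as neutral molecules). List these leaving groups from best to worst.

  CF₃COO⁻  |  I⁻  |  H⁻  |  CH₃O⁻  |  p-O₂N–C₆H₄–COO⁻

I⁻ > CF₃COO⁻ > p-O₂N–C₆H₄–COO⁻ > CH₃O⁻ > H⁻

I⁻: pKₐ(HI) ≈ -10 — large, highly polarisable; very weak base
CF₃COO⁻: pKₐ(CF₃COOH) ≈ 0.2
p-O₂N–C₆H₄–COO⁻: pKₐ(p-nitrobenzoic acid) ≈ 3.4 — electron-withdrawing nitro group stabilises the carboxylate
CH₃O⁻: pKₐ(CH₃OH) ≈ 15.5 — strong base; alkoxides do not leave unassisted
H⁻: pKₐ(H₂) ≈ 36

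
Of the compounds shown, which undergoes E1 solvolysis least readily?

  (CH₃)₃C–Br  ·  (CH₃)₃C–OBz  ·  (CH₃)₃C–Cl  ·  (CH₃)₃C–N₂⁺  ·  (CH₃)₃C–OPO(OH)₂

(CH₃)₃C–OBz

Same R in every case — rank the leaving groups.
Rank by basicity of the departing species: weakest base leaves most easily.
(CH₃)₃C–N₂⁺ loses N₂: no meaningful conjugate acid; N₂ departs as an exceptionally stable neutral molecule
(CH₃)₃C–Br loses Br⁻: pKₐ(HBr) ≈ -9
(CH₃)₃C–Cl loses Cl⁻: pKₐ(HCl) ≈ -7
(CH₃)₃C–OPO(OH)₂ loses H₂PO₄⁻: pKₐ(H₃PO₄) ≈ 2.1
(CH₃)₃C–OBz loses PhCOO⁻: pKₐ(C₆H₅COOH) ≈ 4.2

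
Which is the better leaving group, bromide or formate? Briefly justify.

bromide is the better leaving group.
pKₐ(HBr) ≈ -9 versus pKₐ(HCOOH) ≈ 3.8: bromide is the much weaker base.
Weak base; good leaving group.

bromide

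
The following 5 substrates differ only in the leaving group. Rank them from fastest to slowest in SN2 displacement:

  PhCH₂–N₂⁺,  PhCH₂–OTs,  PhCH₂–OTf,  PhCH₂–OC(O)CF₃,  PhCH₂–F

Same R in every case — rank the leaving groups.
The more stable X⁻ (or X) is on its own — i.e. the weaker a base it is — the better a leaving group it makes.
PhCH₂–N₂⁺ loses N₂: no meaningful conjugate acid; N₂ departs as an exceptionally stable neutral molecule
PhCH₂–OTf loses OTf⁻: pKₐ(CF₃SO₃H (triflic acid)) ≈ -14
PhCH₂–OTs loses OTs⁻: pKₐ(p-CH₃C₆H₄SO₃H (TsOH)) ≈ -2.8
PhCH₂–OC(O)CF₃ loses CF₃COO⁻: pKₐ(CF₃COOH) ≈ 0.2
PhCH₂–F loses F⁻: pKₐ(HF) ≈ 3.2

PhCH₂–N₂⁺ > PhCH₂–OTf > PhCH₂–OTs > PhCH₂–OC(O)CF₃ > PhCH₂–F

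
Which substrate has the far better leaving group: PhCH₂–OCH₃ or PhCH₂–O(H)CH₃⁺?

PhCH₂–O(H)CH₃⁺

From PhCH₂–OCH₃ the departing group would be CH₃O⁻ (pKₐ(CH₃OH) ≈ 15.5). Strong base; alkoxides do not leave unassisted.
From PhCH₂–O(H)CH₃⁺ the leaving group is R'OH (pKₐ(R'OH₂⁺) ≈ -2.4). Neutral; leaves from a protonated ether (an oxonium ion, R–O(H)R'⁺).
(In practice PhCH₂–O(H)CH₃⁺ is made from PhCH₂–OCH₃ by protonation with concentrated HI, allowing neutral methanol, rather than methoxide, to depart.)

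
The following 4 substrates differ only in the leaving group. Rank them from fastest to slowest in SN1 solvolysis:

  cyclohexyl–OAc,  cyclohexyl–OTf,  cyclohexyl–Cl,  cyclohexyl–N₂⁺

cyclohexyl–N₂⁺ > cyclohexyl–OTf > cyclohexyl–Cl > cyclohexyl–OAc

With the same alkyl group throughout, only the leaving group differentiates the rates.
Leaving-group ability tracks the stability of the departed species; conjugate-acid pKₐ is the usual yardstick (lower pKₐ → better LG).
cyclohexyl–N₂⁺ loses N₂: no meaningful conjugate acid; N₂ departs as an exceptionally stable neutral molecule
cyclohexyl–OTf loses OTf⁻: pKₐ(CF₃SO₃H (triflic acid)) ≈ -14
cyclohexyl–Cl loses Cl⁻: pKₐ(HCl) ≈ -7
cyclohexyl–OAc loses AcO⁻: pKₐ(CH₃COOH) ≈ 4.8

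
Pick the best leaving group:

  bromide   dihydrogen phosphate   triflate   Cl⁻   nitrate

triflate

triflate: pKₐ(CF₃SO₃H (triflic acid)) ≈ -14
bromide: pKₐ(HBr) ≈ -9
Cl⁻: pKₐ(HCl) ≈ -7
nitrate: pKₐ(HNO₃) ≈ -1.3
dihydrogen phosphate: pKₐ(H₃PO₄) ≈ 2.1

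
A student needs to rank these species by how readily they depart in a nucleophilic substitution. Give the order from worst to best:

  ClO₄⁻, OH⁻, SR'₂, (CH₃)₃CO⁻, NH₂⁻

NH₂⁻ < (CH₃)₃CO⁻ < OH⁻ < SR'₂ < ClO₄⁻

A good leaving group is a weak base: the lower the pKₐ of its conjugate acid, the more readily it departs.
ClO₄⁻: pKₐ(HClO₄) ≈ -10 — extremely weak base; rarely used for safety reasons
SR'₂: pKₐ(R'₂SH⁺) ≈ -7
OH⁻: pKₐ(H₂O) ≈ 15.7 — strong base; essentially never leaves without prior activation
(CH₃)₃CO⁻: pKₐ(t-BuOH) ≈ 18 — bulky, strongly basic alkoxide
NH₂⁻: pKₐ(NH₃) ≈ 38 — extremely strong base; never a leaving group
The question asks for worst first, so the sequence is read in increasing leaving-group ability.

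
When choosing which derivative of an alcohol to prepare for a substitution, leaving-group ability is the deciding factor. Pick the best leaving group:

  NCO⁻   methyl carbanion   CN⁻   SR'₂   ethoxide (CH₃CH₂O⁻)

SR'₂: pKₐ(R'₂SH⁺) ≈ -7
NCO⁻: pKₐ(HOCN) ≈ 3.5
CN⁻: pKₐ(HCN) ≈ 9.2
ethoxide (CH₃CH₂O⁻): pKₐ(CH₃CH₂OH) ≈ 16
methyl carbanion: pKₐ(CH₄) ≈ 48

SR'₂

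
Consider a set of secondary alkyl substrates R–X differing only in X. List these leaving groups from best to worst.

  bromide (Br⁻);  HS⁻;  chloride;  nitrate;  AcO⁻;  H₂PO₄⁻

A good leaving group is a weak base: the lower the pKₐ of its conjugate acid, the more readily it departs.
bromide (Br⁻): pKₐ(HBr) ≈ -9 — weak base; good leaving group
chloride: pKₐ(HCl) ≈ -7 — moderately weak base
nitrate: pKₐ(HNO₃) ≈ -1.3
H₂PO₄⁻: pKₐ(H₃PO₄) ≈ 2.1 — moderate base; biological leaving group after further activation
AcO⁻: pKₐ(CH₃COOH) ≈ 4.8 — resonance-stabilised but still a weak base
HS⁻: pKₐ(H₂S) ≈ 7 — larger and more polarisable than the oxygen analogue

bromide (Br⁻) > chloride > nitrate > H₂PO₄⁻ > AcO⁻ > HS⁻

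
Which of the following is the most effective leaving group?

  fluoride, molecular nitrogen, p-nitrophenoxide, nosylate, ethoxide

molecular nitrogen

A good leaving group is a weak base: the lower the pKₐ of its conjugate acid, the more readily it departs.
molecular nitrogen: no meaningful conjugate acid; N₂ departs as an exceptionally stable neutral molecule
nosylate: pKₐ(p-O₂NC₆H₄SO₃H) ≈ -3.5
fluoride: pKₐ(HF) ≈ 3.2
p-nitrophenoxide: pKₐ(p-nitrophenol) ≈ 7.2
ethoxide: pKₐ(CH₃CH₂OH) ≈ 16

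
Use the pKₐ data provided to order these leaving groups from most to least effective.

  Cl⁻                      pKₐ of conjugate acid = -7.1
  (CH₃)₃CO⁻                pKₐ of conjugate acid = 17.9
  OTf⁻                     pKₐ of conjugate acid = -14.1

Lower conjugate-acid pKₐ ⇒ weaker base ⇒ better leaving group.
Sorting by the given values: OTf⁻ (-14.1), Cl⁻ (-7.1), (CH₃)₃CO⁻ (17.9).

OTf⁻ > Cl⁻ > (CH₃)₃CO⁻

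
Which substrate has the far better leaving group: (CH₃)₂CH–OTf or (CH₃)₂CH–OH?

From (CH₃)₂CH–OH the departing group would be OH⁻ (pKₐ(H₂O) ≈ 15.7). Strong base; essentially never leaves without prior activation.
From (CH₃)₂CH–OTf the leaving group is OTf⁻ (pKₐ(CF₃SO₃H (triflic acid)) ≈ -14). Charge spread over three oxygens and a CF₃ group; the premier leaving group in synthesis.
(In practice (CH₃)₂CH–OTf is made from (CH₃)₂CH–OH by treatment with Tf₂O / 2,6-lutidine, converting the hydroxyl into a triflate.)

(CH₃)₂CH–OTf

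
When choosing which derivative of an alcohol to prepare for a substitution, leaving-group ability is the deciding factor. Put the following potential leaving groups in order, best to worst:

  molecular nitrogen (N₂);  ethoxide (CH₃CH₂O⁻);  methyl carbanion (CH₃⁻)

molecular nitrogen (N₂): no meaningful conjugate acid; N₂ departs as an exceptionally stable neutral molecule
ethoxide (CH₃CH₂O⁻): pKₐ(CH₃CH₂OH) ≈ 16
methyl carbanion (CH₃⁻): pKₐ(CH₄) ≈ 48

molecular nitrogen (N₂) > ethoxide (CH₃CH₂O⁻) > methyl carbanion (CH₃⁻)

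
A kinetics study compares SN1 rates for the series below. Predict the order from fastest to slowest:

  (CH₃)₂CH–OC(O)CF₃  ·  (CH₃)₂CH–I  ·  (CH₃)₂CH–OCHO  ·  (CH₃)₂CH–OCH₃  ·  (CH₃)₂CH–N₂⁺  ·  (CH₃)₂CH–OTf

With the same alkyl group throughout, only the leaving group differentiates the rates.
Rank by basicity of the departing species: weakest base leaves most easily.
(CH₃)₂CH–N₂⁺ loses N₂: no meaningful conjugate acid; N₂ departs as an exceptionally stable neutral molecule
(CH₃)₂CH–OTf loses OTf⁻: pKₐ(CF₃SO₃H (triflic acid)) ≈ -14
(CH₃)₂CH–I loses I⁻: pKₐ(HI) ≈ -10
(CH₃)₂CH–OC(O)CF₃ loses CF₃COO⁻: pKₐ(CF₃COOH) ≈ 0.2
(CH₃)₂CH–OCHO loses HCOO⁻: pKₐ(HCOOH) ≈ 3.8
(CH₃)₂CH–OCH₃ loses CH₃O⁻: pKₐ(CH₃OH) ≈ 15.5

(CH₃)₂CH–N₂⁺ > (CH₃)₂CH–OTf > (CH₃)₂CH–I > (CH₃)₂CH–OC(O)CF₃ > (CH₃)₂CH–OCHO > (CH₃)₂CH–OCH₃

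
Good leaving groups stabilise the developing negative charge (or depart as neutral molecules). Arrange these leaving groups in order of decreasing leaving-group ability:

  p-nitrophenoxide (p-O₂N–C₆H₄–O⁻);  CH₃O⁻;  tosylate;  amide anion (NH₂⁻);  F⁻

tosylate > F⁻ > p-nitrophenoxide (p-O₂N–C₆H₄–O⁻) > CH₃O⁻ > amide anion (NH₂⁻)

Leaving-group ability tracks the stability of the departed species; conjugate-acid pKₐ is the usual yardstick (lower pKₐ → better LG).
tosylate: pKₐ(p-CH₃C₆H₄SO₃H (TsOH)) ≈ -2.8 — resonance-delocalised arenesulfonate
F⁻: pKₐ(HF) ≈ 3.2
p-nitrophenoxide (p-O₂N–C₆H₄–O⁻): pKₐ(p-nitrophenol) ≈ 7.2 — nitro group delocalises the charge; the classic chromogenic LG
CH₃O⁻: pKₐ(CH₃OH) ≈ 15.5 — strong base; alkoxides do not leave unassisted
amide anion (NH₂⁻): pKₐ(NH₃) ≈ 38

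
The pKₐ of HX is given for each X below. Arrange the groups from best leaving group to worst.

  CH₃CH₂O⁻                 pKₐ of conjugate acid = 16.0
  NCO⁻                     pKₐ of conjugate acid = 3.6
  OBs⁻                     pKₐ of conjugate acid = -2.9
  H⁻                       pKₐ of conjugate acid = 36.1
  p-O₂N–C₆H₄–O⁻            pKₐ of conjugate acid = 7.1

Lower conjugate-acid pKₐ ⇒ weaker base ⇒ better leaving group.
Sorting by the given values: OBs⁻ (-2.9), NCO⁻ (3.6), p-O₂N–C₆H₄–O⁻ (7.1), CH₃CH₂O⁻ (16.0), H⁻ (36.1).

OBs⁻ > NCO⁻ > p-O₂N–C₆H₄–O⁻ > CH₃CH₂O⁻ > H⁻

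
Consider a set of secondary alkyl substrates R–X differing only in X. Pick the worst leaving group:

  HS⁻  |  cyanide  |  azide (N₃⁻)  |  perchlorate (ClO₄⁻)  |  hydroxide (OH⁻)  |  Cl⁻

hydroxide (OH⁻)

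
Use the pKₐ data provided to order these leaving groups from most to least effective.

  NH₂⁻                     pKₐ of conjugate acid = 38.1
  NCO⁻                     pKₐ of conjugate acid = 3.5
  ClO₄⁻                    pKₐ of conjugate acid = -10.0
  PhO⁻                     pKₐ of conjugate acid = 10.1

Lower conjugate-acid pKₐ ⇒ weaker base ⇒ better leaving group.
Sorting by the given values: ClO₄⁻ (-10.0), NCO⁻ (3.5), PhO⁻ (10.1), NH₂⁻ (38.1).

ClO₄⁻ > NCO⁻ > PhO⁻ > NH₂⁻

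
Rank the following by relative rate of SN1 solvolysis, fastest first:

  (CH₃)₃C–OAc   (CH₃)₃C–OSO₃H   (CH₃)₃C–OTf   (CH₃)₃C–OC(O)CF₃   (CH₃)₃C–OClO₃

(CH₃)₃C–OTf > (CH₃)₃C–OClO₃ > (CH₃)₃C–OSO₃H > (CH₃)₃C–OC(O)CF₃ > (CH₃)₃C–OAc

With the same alkyl group throughout, only the leaving group differentiates the rates.
The more stable X⁻ (or X) is on its own — i.e. the weaker a base it is — the better a leaving group it makes.
(CH₃)₃C–OTf loses OTf⁻: pKₐ(CF₃SO₃H (triflic acid)) ≈ -14
(CH₃)₃C–OClO₃ loses ClO₄⁻: pKₐ(HClO₄) ≈ -10
(CH₃)₃C–OSO₃H loses HSO₄⁻: pKₐ(H₂SO₄) ≈ -3
(CH₃)₃C–OC(O)CF₃ loses CF₃COO⁻: pKₐ(CF₃COOH) ≈ 0.2
(CH₃)₃C–OAc loses AcO⁻: pKₐ(CH₃COOH) ≈ 4.8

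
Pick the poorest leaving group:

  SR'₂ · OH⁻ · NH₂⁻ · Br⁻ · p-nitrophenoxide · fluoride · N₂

NH₂⁻

A good leaving group is a weak base: the lower the pKₐ of its conjugate acid, the more readily it departs.
N₂: no meaningful conjugate acid; N₂ departs as an exceptionally stable neutral molecule
Br⁻: pKₐ(HBr) ≈ -9
SR'₂: pKₐ(R'₂SH⁺) ≈ -7
fluoride: pKₐ(HF) ≈ 3.2
p-nitrophenoxide: pKₐ(p-nitrophenol) ≈ 7.2
OH⁻: pKₐ(H₂O) ≈ 15.7
NH₂⁻: pKₐ(NH₃) ≈ 38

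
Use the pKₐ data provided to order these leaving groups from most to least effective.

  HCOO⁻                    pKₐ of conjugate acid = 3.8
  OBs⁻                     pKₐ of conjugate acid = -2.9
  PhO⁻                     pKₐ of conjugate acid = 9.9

Lower conjugate-acid pKₐ ⇒ weaker base ⇒ better leaving group.
Sorting by the given values: OBs⁻ (-2.9), HCOO⁻ (3.8), PhO⁻ (9.9).

OBs⁻ > HCOO⁻ > PhO⁻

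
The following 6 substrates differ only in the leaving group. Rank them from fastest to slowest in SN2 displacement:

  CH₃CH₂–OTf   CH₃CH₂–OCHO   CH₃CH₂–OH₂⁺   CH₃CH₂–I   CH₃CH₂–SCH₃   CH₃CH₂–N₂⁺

Identical carbon frameworks mean the comparison reduces to leaving-group quality.
A good leaving group is a weak base: the lower the pKₐ of its conjugate acid, the more readily it departs.
CH₃CH₂–N₂⁺ loses N₂: no meaningful conjugate acid; N₂ departs as an exceptionally stable neutral molecule
CH₃CH₂–OTf loses OTf⁻: pKₐ(CF₃SO₃H (triflic acid)) ≈ -14
CH₃CH₂–I loses I⁻: pKₐ(HI) ≈ -10
CH₃CH₂–OH₂⁺ loses H₂O: pKₐ(H₃O⁺) ≈ -1.7
CH₃CH₂–OCHO loses HCOO⁻: pKₐ(HCOOH) ≈ 3.8
CH₃CH₂–SCH₃ loses RS⁻: pKₐ(RSH (a thiol)) ≈ 10.5

CH₃CH₂–N₂⁺ > CH₃CH₂–OTf > CH₃CH₂–I > CH₃CH₂–OH₂⁺ > CH₃CH₂–OCHO > CH₃CH₂–SCH₃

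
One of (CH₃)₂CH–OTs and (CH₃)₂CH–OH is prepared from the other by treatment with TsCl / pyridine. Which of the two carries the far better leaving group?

(CH₃)₂CH–OTs

From (CH₃)₂CH–OH the departing group would be OH⁻ (pKₐ(H₂O) ≈ 15.7). Strong base; essentially never leaves without prior activation.
From (CH₃)₂CH–OTs the leaving group is OTs⁻ (pKₐ(p-CH₃C₆H₄SO₃H (TsOH)) ≈ -2.8). Resonance-delocalised arenesulfonate.
Treatment with TsCl / pyridine works by converting the hydroxyl into a tosylate, making (CH₃)₂CH–OTs enormously more reactive.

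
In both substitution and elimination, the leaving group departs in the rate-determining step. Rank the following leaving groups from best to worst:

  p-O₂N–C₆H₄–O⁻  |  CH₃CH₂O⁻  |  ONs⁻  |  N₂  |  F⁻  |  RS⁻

The more stable X⁻ (or X) is on its own — i.e. the weaker a base it is — the better a leaving group it makes.
N₂: no meaningful conjugate acid; N₂ departs as an exceptionally stable neutral molecule
ONs⁻: pKₐ(p-O₂NC₆H₄SO₃H) ≈ -3.5
F⁻: pKₐ(HF) ≈ 3.2 — small and strongly basic; the poor halide leaving group
p-O₂N–C₆H₄–O⁻: pKₐ(p-nitrophenol) ≈ 7.2
RS⁻: pKₐ(RSH (a thiol)) ≈ 10.5
CH₃CH₂O⁻: pKₐ(CH₃CH₂OH) ≈ 16 — strong base; alkoxides do not leave unassisted

N₂ > ONs⁻ > F⁻ > p-O₂N–C₆H₄–O⁻ > RS⁻ > CH₃CH₂O⁻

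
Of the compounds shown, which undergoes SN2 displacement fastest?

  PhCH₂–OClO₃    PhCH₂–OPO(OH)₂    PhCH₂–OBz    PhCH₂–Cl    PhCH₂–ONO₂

PhCH₂–OClO₃

Identical carbon frameworks mean the comparison reduces to leaving-group quality.
A good leaving group is a weak base: the lower the pKₐ of its conjugate acid, the more readily it departs.
PhCH₂–OClO₃ loses ClO₄⁻: pKₐ(HClO₄) ≈ -10
PhCH₂–Cl loses Cl⁻: pKₐ(HCl) ≈ -7
PhCH₂–ONO₂ loses NO₃⁻: pKₐ(HNO₃) ≈ -1.3
PhCH₂–OPO(OH)₂ loses H₂PO₄⁻: pKₐ(H₃PO₄) ≈ 2.1
PhCH₂–OBz loses PhCOO⁻: pKₐ(C₆H₅COOH) ≈ 4.2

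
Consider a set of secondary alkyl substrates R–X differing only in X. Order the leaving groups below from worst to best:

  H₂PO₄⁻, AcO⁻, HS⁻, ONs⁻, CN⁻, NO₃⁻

CN⁻ < HS⁻ < AcO⁻ < H₂PO₄⁻ < NO₃⁻ < ONs⁻

The more stable X⁻ (or X) is on its own — i.e. the weaker a base it is — the better a leaving group it makes.
ONs⁻: pKₐ(p-O₂NC₆H₄SO₃H) ≈ -3.5
NO₃⁻: pKₐ(HNO₃) ≈ -1.3
H₂PO₄⁻: pKₐ(H₃PO₄) ≈ 2.1
AcO⁻: pKₐ(CH₃COOH) ≈ 4.8
HS⁻: pKₐ(H₂S) ≈ 7 — larger and more polarisable than the oxygen analogue
CN⁻: pKₐ(HCN) ≈ 9.2 — sp carbon stabilises the charge somewhat, but still a poor LG
The question asks for worst first, so the sequence is read in increasing leaving-group ability.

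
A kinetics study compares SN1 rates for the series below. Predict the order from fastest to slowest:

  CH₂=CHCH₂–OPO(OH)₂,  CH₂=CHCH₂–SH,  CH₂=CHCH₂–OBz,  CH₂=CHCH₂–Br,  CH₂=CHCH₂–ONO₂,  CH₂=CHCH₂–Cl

Same R in every case — rank the leaving groups.
The more stable X⁻ (or X) is on its own — i.e. the weaker a base it is — the better a leaving group it makes.
CH₂=CHCH₂–Br loses Br⁻: pKₐ(HBr) ≈ -9
CH₂=CHCH₂–Cl loses Cl⁻: pKₐ(HCl) ≈ -7
CH₂=CHCH₂–ONO₂ loses NO₃⁻: pKₐ(HNO₃) ≈ -1.3
CH₂=CHCH₂–OPO(OH)₂ loses H₂PO₄⁻: pKₐ(H₃PO₄) ≈ 2.1
CH₂=CHCH₂–OBz loses PhCOO⁻: pKₐ(C₆H₅COOH) ≈ 4.2
CH₂=CHCH₂–SH loses HS⁻: pKₐ(H₂S) ≈ 7

CH₂=CHCH₂–Br > CH₂=CHCH₂–Cl > CH₂=CHCH₂–ONO₂ > CH₂=CHCH₂–OPO(OH)₂ > CH₂=CHCH₂–OBz > CH₂=CHCH₂–SH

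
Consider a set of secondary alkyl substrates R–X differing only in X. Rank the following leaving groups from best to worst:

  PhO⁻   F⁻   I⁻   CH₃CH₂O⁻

I⁻ > F⁻ > PhO⁻ > CH₃CH₂O⁻

A good leaving group is a weak base: the lower the pKₐ of its conjugate acid, the more readily it departs.
I⁻: pKₐ(HI) ≈ -10 — large, highly polarisable; very weak base
F⁻: pKₐ(HF) ≈ 3.2
PhO⁻: pKₐ(C₆H₅OH (phenol)) ≈ 10
CH₃CH₂O⁻: pKₐ(CH₃CH₂OH) ≈ 16 — strong base; alkoxides do not leave unassisted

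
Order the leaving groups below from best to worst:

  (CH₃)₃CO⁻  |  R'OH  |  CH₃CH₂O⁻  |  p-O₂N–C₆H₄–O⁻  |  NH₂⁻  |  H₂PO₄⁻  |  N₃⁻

The more stable X⁻ (or X) is on its own — i.e. the weaker a base it is — the better a leaving group it makes.
R'OH: pKₐ(R'OH₂⁺) ≈ -2.4 — neutral; leaves from a protonated ether (an oxonium ion, R–O(H)R'⁺)
H₂PO₄⁻: pKₐ(H₃PO₄) ≈ 2.1 — moderate base; biological leaving group after further activation
N₃⁻: pKₐ(HN₃) ≈ 4.7 — linear, resonance-stabilised
p-O₂N–C₆H₄–O⁻: pKₐ(p-nitrophenol) ≈ 7.2 — nitro group delocalises the charge; the classic chromogenic LG
CH₃CH₂O⁻: pKₐ(CH₃CH₂OH) ≈ 16 — strong base; alkoxides do not leave unassisted
(CH₃)₃CO⁻: pKₐ(t-BuOH) ≈ 18 — bulky, strongly basic alkoxide
NH₂⁻: pKₐ(NH₃) ≈ 38 — extremely strong base; never a leaving group

R'OH > H₂PO₄⁻ > N₃⁻ > p-O₂N–C₆H₄–O⁻ > CH₃CH₂O⁻ > (CH₃)₃CO⁻ > NH₂⁻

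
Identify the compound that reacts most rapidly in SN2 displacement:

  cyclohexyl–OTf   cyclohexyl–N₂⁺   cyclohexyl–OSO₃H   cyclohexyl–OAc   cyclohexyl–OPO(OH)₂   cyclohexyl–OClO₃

cyclohexyl–N₂⁺

With the same alkyl group throughout, only the leaving group differentiates the rates.
Rank by basicity of the departing species: weakest base leaves most easily.
cyclohexyl–N₂⁺ loses N₂: no meaningful conjugate acid; N₂ departs as an exceptionally stable neutral molecule
cyclohexyl–OTf loses OTf⁻: pKₐ(CF₃SO₃H (triflic acid)) ≈ -14
cyclohexyl–OClO₃ loses ClO₄⁻: pKₐ(HClO₄) ≈ -10
cyclohexyl–OSO₃H loses HSO₄⁻: pKₐ(H₂SO₄) ≈ -3
cyclohexyl–OPO(OH)₂ loses H₂PO₄⁻: pKₐ(H₃PO₄) ≈ 2.1
cyclohexyl–OAc loses AcO⁻: pKₐ(CH₃COOH) ≈ 4.8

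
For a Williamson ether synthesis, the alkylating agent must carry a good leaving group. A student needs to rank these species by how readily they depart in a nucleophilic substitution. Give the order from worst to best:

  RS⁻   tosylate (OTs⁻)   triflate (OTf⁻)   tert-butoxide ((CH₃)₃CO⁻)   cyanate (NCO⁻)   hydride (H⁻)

triflate (OTf⁻): pKₐ(CF₃SO₃H (triflic acid)) ≈ -14
tosylate (OTs⁻): pKₐ(p-CH₃C₆H₄SO₃H (TsOH)) ≈ -2.8 — resonance-delocalised arenesulfonate
cyanate (NCO⁻): pKₐ(HOCN) ≈ 3.5
RS⁻: pKₐ(RSH (a thiol)) ≈ 10.5
tert-butoxide ((CH₃)₃CO⁻): pKₐ(t-BuOH) ≈ 18
hydride (H⁻): pKₐ(H₂) ≈ 36 — extremely strong base; leaves only in special hydride-transfer contexts
The question asks for worst first, so the sequence is read in increasing leaving-group ability.

hydride (H⁻) < tert-butoxide ((CH₃)₃CO⁻) < RS⁻ < cyanate (NCO⁻) < tosylate (OTs⁻) < triflate (OTf⁻)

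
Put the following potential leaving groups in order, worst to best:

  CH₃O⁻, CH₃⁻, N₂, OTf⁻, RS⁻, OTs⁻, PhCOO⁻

CH₃⁻ < CH₃O⁻ < RS⁻ < PhCOO⁻ < OTs⁻ < OTf⁻ < N₂

N₂: no meaningful conjugate acid; N₂ departs as an exceptionally stable neutral molecule
OTf⁻: pKₐ(CF₃SO₃H (triflic acid)) ≈ -14
OTs⁻: pKₐ(p-CH₃C₆H₄SO₃H (TsOH)) ≈ -2.8
PhCOO⁻: pKₐ(C₆H₅COOH) ≈ 4.2
RS⁻: pKₐ(RSH (a thiol)) ≈ 10.5
CH₃O⁻: pKₐ(CH₃OH) ≈ 15.5
CH₃⁻: pKₐ(CH₄) ≈ 48
Reversing gives the worst-to-best order requested.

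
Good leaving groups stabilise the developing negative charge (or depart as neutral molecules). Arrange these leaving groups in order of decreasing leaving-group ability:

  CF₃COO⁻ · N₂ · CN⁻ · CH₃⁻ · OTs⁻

N₂ > OTs⁻ > CF₃COO⁻ > CN⁻ > CH₃⁻

Leaving-group ability tracks the stability of the departed species; conjugate-acid pKₐ is the usual yardstick (lower pKₐ → better LG).
N₂: no meaningful conjugate acid; N₂ departs as an exceptionally stable neutral molecule
OTs⁻: pKₐ(p-CH₃C₆H₄SO₃H (TsOH)) ≈ -2.8
CF₃COO⁻: pKₐ(CF₃COOH) ≈ 0.2
CN⁻: pKₐ(HCN) ≈ 9.2
CH₃⁻: pKₐ(CH₄) ≈ 48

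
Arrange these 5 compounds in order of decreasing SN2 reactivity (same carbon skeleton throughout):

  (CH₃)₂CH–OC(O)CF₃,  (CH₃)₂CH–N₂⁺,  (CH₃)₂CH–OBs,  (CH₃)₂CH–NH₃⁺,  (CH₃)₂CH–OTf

(CH₃)₂CH–N₂⁺ > (CH₃)₂CH–OTf > (CH₃)₂CH–OBs > (CH₃)₂CH–OC(O)CF₃ > (CH₃)₂CH–NH₃⁺

Same R in every case — rank the leaving groups.
Rank by basicity of the departing species: weakest base leaves most easily.
(CH₃)₂CH–N₂⁺ loses N₂: no meaningful conjugate acid; N₂ departs as an exceptionally stable neutral molecule
(CH₃)₂CH–OTf loses OTf⁻: pKₐ(CF₃SO₃H (triflic acid)) ≈ -14
(CH₃)₂CH–OBs loses OBs⁻: pKₐ(p-BrC₆H₄SO₃H) ≈ -2.8
(CH₃)₂CH–OC(O)CF₃ loses CF₃COO⁻: pKₐ(CF₃COOH) ≈ 0.2
(CH₃)₂CH–NH₃⁺ loses NH₃: pKₐ(NH₄⁺) ≈ 9.2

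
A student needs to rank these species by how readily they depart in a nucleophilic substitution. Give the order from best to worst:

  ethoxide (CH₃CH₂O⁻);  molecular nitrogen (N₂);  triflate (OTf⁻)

molecular nitrogen (N₂) > triflate (OTf⁻) > ethoxide (CH₃CH₂O⁻)

Leaving-group ability tracks the stability of the departed species; conjugate-acid pKₐ is the usual yardstick (lower pKₐ → better LG).
molecular nitrogen (N₂): no meaningful conjugate acid; N₂ departs as an exceptionally stable neutral molecule
triflate (OTf⁻): pKₐ(CF₃SO₃H (triflic acid)) ≈ -14 — charge spread over three oxygens and a CF₃ group; the premier leaving group in synthesis
ethoxide (CH₃CH₂O⁻): pKₐ(CH₃CH₂OH) ≈ 16 — strong base; alkoxides do not leave unassisted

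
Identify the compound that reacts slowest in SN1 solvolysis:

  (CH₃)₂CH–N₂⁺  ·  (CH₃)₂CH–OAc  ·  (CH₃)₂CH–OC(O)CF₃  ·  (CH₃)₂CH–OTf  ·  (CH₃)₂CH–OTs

(CH₃)₂CH–OAc

The skeletons are identical, so relative rate is governed entirely by leaving-group ability.
The more stable X⁻ (or X) is on its own — i.e. the weaker a base it is — the better a leaving group it makes.
(CH₃)₂CH–N₂⁺ loses N₂: no meaningful conjugate acid; N₂ departs as an exceptionally stable neutral molecule
(CH₃)₂CH–OTf loses OTf⁻: pKₐ(CF₃SO₃H (triflic acid)) ≈ -14
(CH₃)₂CH–OTs loses OTs⁻: pKₐ(p-CH₃C₆H₄SO₃H (TsOH)) ≈ -2.8
(CH₃)₂CH–OC(O)CF₃ loses CF₃COO⁻: pKₐ(CF₃COOH) ≈ 0.2
(CH₃)₂CH–OAc loses AcO⁻: pKₐ(CH₃COOH) ≈ 4.8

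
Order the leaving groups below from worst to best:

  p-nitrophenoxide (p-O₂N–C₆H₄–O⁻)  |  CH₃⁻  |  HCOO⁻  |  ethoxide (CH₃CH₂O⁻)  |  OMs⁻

A good leaving group is a weak base: the lower the pKₐ of its conjugate acid, the more readily it departs.
OMs⁻: pKₐ(CH₃SO₃H (MsOH)) ≈ -1.9
HCOO⁻: pKₐ(HCOOH) ≈ 3.8
p-nitrophenoxide (p-O₂N–C₆H₄–O⁻): pKₐ(p-nitrophenol) ≈ 7.2
ethoxide (CH₃CH₂O⁻): pKₐ(CH₃CH₂OH) ≈ 16
CH₃⁻: pKₐ(CH₄) ≈ 48 — unstabilised carbanion; the worst conceivable leaving group
The question asks for worst first, so the sequence is read in increasing leaving-group ability.

CH₃⁻ < ethoxide (CH₃CH₂O⁻) < p-nitrophenoxide (p-O₂N–C₆H₄–O⁻) < HCOO⁻ < OMs⁻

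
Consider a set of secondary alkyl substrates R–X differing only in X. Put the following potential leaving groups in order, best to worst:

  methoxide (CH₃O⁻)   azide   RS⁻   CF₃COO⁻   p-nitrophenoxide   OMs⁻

Leaving-group ability tracks the stability of the departed species; conjugate-acid pKₐ is the usual yardstick (lower pKₐ → better LG).
OMs⁻: pKₐ(CH₃SO₃H (MsOH)) ≈ -1.9
CF₃COO⁻: pKₐ(CF₃COOH) ≈ 0.2
azide: pKₐ(HN₃) ≈ 4.7
p-nitrophenoxide: pKₐ(p-nitrophenol) ≈ 7.2
RS⁻: pKₐ(RSH (a thiol)) ≈ 10.5
methoxide (CH₃O⁻): pKₐ(CH₃OH) ≈ 15.5

OMs⁻ > CF₃COO⁻ > azide > p-nitrophenoxide > RS⁻ > methoxide (CH₃O⁻)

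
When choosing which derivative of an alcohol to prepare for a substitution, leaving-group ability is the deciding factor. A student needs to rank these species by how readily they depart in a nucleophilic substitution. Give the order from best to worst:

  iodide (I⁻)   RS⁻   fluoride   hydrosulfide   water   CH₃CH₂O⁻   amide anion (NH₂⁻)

A good leaving group is a weak base: the lower the pKₐ of its conjugate acid, the more readily it departs.
iodide (I⁻): pKₐ(HI) ≈ -10
water: pKₐ(H₃O⁺) ≈ -1.7
fluoride: pKₐ(HF) ≈ 3.2
hydrosulfide: pKₐ(H₂S) ≈ 7
RS⁻: pKₐ(RSH (a thiol)) ≈ 10.5
CH₃CH₂O⁻: pKₐ(CH₃CH₂OH) ≈ 16
amide anion (NH₂⁻): pKₐ(NH₃) ≈ 38

iodide (I⁻) > water > fluoride > hydrosulfide > RS⁻ > CH₃CH₂O⁻ > amide anion (NH₂⁻)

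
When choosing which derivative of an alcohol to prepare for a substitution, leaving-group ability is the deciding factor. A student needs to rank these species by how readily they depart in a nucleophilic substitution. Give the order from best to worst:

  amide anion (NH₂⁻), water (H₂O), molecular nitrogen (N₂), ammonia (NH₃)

Rank by basicity of the departing species: weakest base leaves most easily.
molecular nitrogen (N₂): no meaningful conjugate acid; N₂ departs as an exceptionally stable neutral molecule
water (H₂O): pKₐ(H₃O⁺) ≈ -1.7
ammonia (NH₃): pKₐ(NH₄⁺) ≈ 9.2
amide anion (NH₂⁻): pKₐ(NH₃) ≈ 38

molecular nitrogen (N₂) > water (H₂O) > ammonia (NH₃) > amide anion (NH₂⁻)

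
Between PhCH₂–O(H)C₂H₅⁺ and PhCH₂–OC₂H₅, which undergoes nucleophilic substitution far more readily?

PhCH₂–O(H)C₂H₅⁺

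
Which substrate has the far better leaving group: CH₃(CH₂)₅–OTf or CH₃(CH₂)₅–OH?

CH₃(CH₂)₅–OTf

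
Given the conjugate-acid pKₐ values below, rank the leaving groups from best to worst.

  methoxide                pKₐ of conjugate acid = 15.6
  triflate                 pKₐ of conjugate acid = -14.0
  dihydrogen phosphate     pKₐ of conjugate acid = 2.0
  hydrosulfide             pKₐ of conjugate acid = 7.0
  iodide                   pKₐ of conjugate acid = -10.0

Lower conjugate-acid pKₐ ⇒ weaker base ⇒ better leaving group.
Sorting by the given values: triflate (-14.0), iodide (-10.0), dihydrogen phosphate (2.0), hydrosulfide (7.0), methoxide (15.6).

triflate > iodide > dihydrogen phosphate > hydrosulfide > methoxide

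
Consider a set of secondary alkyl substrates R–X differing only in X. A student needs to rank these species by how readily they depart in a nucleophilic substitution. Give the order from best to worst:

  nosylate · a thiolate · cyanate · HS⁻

nosylate > cyanate > HS⁻ > a thiolate

nosylate: pKₐ(p-O₂NC₆H₄SO₃H) ≈ -3.5
cyanate: pKₐ(HOCN) ≈ 3.5
HS⁻: pKₐ(H₂S) ≈ 7 — larger and more polarisable than the oxygen analogue
a thiolate: pKₐ(RSH (a thiol)) ≈ 10.5 — moderately basic; rarely leaves without activation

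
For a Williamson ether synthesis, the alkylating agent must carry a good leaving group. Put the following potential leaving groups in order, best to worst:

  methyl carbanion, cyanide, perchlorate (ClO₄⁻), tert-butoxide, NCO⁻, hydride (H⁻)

perchlorate (ClO₄⁻) > NCO⁻ > cyanide > tert-butoxide > hydride (H⁻) > methyl carbanion

A good leaving group is a weak base: the lower the pKₐ of its conjugate acid, the more readily it departs.
perchlorate (ClO₄⁻): pKₐ(HClO₄) ≈ -10
NCO⁻: pKₐ(HOCN) ≈ 3.5
cyanide: pKₐ(HCN) ≈ 9.2
tert-butoxide: pKₐ(t-BuOH) ≈ 18
hydride (H⁻): pKₐ(H₂) ≈ 36
methyl carbanion: pKₐ(CH₄) ≈ 48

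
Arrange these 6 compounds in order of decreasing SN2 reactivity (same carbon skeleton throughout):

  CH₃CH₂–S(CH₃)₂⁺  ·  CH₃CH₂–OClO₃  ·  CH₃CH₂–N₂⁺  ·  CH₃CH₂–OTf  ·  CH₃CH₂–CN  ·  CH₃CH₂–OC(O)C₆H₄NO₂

Identical carbon frameworks mean the comparison reduces to leaving-group quality.
The more stable X⁻ (or X) is on its own — i.e. the weaker a base it is — the better a leaving group it makes.
CH₃CH₂–N₂⁺ loses N₂: no meaningful conjugate acid; N₂ departs as an exceptionally stable neutral molecule
CH₃CH₂–OTf loses OTf⁻: pKₐ(CF₃SO₃H (triflic acid)) ≈ -14
CH₃CH₂–OClO₃ loses ClO₄⁻: pKₐ(HClO₄) ≈ -10
CH₃CH₂–S(CH₃)₂⁺ loses SR'₂: pKₐ(R'₂SH⁺) ≈ -7
CH₃CH₂–OC(O)C₆H₄NO₂ loses p-O₂N–C₆H₄–COO⁻: pKₐ(p-nitrobenzoic acid) ≈ 3.4
CH₃CH₂–CN loses CN⁻: pKₐ(HCN) ≈ 9.2

CH₃CH₂–N₂⁺ > CH₃CH₂–OTf > CH₃CH₂–OClO₃ > CH₃CH₂–S(CH₃)₂⁺ > CH₃CH₂–OC(O)C₆H₄NO₂ > CH₃CH₂–CN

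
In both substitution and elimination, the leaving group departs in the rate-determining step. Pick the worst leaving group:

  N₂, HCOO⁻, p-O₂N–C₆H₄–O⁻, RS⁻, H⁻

H⁻

A good leaving group is a weak base: the lower the pKₐ of its conjugate acid, the more readily it departs.
N₂: no meaningful conjugate acid; N₂ departs as an exceptionally stable neutral molecule
HCOO⁻: pKₐ(HCOOH) ≈ 3.8
p-O₂N–C₆H₄–O⁻: pKₐ(p-nitrophenol) ≈ 7.2
RS⁻: pKₐ(RSH (a thiol)) ≈ 10.5
H⁻: pKₐ(H₂) ≈ 36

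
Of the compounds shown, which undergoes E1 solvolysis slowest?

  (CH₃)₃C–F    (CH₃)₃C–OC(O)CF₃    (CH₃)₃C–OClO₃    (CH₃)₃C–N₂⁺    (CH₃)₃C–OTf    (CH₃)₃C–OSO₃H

Identical carbon frameworks mean the comparison reduces to leaving-group quality.
A good leaving group is a weak base: the lower the pKₐ of its conjugate acid, the more readily it departs.
(CH₃)₃C–N₂⁺ loses N₂: no meaningful conjugate acid; N₂ departs as an exceptionally stable neutral molecule
(CH₃)₃C–OTf loses OTf⁻: pKₐ(CF₃SO₃H (triflic acid)) ≈ -14
(CH₃)₃C–OClO₃ loses ClO₄⁻: pKₐ(HClO₄) ≈ -10
(CH₃)₃C–OSO₃H loses HSO₄⁻: pKₐ(H₂SO₄) ≈ -3
(CH₃)₃C–OC(O)CF₃ loses CF₃COO⁻: pKₐ(CF₃COOH) ≈ 0.2
(CH₃)₃C–F loses F⁻: pKₐ(HF) ≈ 3.2

(CH₃)₃C–F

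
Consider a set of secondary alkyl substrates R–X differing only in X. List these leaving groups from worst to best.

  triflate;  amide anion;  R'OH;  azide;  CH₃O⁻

Leaving-group ability tracks the stability of the departed species; conjugate-acid pKₐ is the usual yardstick (lower pKₐ → better LG).
triflate: pKₐ(CF₃SO₃H (triflic acid)) ≈ -14
R'OH: pKₐ(R'OH₂⁺) ≈ -2.4 — neutral; leaves from a protonated ether (an oxonium ion, R–O(H)R'⁺)
azide: pKₐ(HN₃) ≈ 4.7
CH₃O⁻: pKₐ(CH₃OH) ≈ 15.5
amide anion: pKₐ(NH₃) ≈ 38
Reversing gives the worst-to-best order requested.

amide anion < CH₃O⁻ < azide < R'OH < triflate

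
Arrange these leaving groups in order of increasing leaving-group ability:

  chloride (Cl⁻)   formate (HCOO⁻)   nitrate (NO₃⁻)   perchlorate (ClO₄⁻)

formate (HCOO⁻) < nitrate (NO₃⁻) < chloride (Cl⁻) < perchlorate (ClO₄⁻)

Leaving-group ability tracks the stability of the departed species; conjugate-acid pKₐ is the usual yardstick (lower pKₐ → better LG).
perchlorate (ClO₄⁻): pKₐ(HClO₄) ≈ -10 — extremely weak base; rarely used for safety reasons
chloride (Cl⁻): pKₐ(HCl) ≈ -7 — moderately weak base
nitrate (NO₃⁻): pKₐ(HNO₃) ≈ -1.3 — resonance-delocalised over three oxygens
formate (HCOO⁻): pKₐ(HCOOH) ≈ 3.8 — resonance-stabilised carboxylate
Reversing gives the worst-to-best order requested.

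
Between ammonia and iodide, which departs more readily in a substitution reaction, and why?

iodide is the better leaving group.
pKₐ(HI) ≈ -10 versus pKₐ(NH₄⁺) ≈ 9.2: iodide is the much weaker base.
Large, highly polarisable; very weak base.

iodide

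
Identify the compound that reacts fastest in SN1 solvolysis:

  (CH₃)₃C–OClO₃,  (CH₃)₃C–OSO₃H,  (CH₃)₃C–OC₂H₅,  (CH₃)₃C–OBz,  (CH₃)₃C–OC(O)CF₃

Same R in every case — rank the leaving groups.
The more stable X⁻ (or X) is on its own — i.e. the weaker a base it is — the better a leaving group it makes.
(CH₃)₃C–OClO₃ loses ClO₄⁻: pKₐ(HClO₄) ≈ -10
(CH₃)₃C–OSO₃H loses HSO₄⁻: pKₐ(H₂SO₄) ≈ -3
(CH₃)₃C–OC(O)CF₃ loses CF₃COO⁻: pKₐ(CF₃COOH) ≈ 0.2
(CH₃)₃C–OBz loses PhCOO⁻: pKₐ(C₆H₅COOH) ≈ 4.2
(CH₃)₃C–OC₂H₅ loses CH₃CH₂O⁻: pKₐ(CH₃CH₂OH) ≈ 16

(CH₃)₃C–OClO₃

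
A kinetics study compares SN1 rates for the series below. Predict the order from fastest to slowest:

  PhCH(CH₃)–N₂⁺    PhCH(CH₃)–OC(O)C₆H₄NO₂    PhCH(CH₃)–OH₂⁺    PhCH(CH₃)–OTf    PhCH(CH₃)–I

The skeletons are identical, so relative rate is governed entirely by leaving-group ability.
Leaving-group ability tracks the stability of the departed species; conjugate-acid pKₐ is the usual yardstick (lower pKₐ → better LG).
PhCH(CH₃)–N₂⁺ loses N₂: no meaningful conjugate acid; N₂ departs as an exceptionally stable neutral molecule
PhCH(CH₃)–OTf loses OTf⁻: pKₐ(CF₃SO₃H (triflic acid)) ≈ -14
PhCH(CH₃)–I loses I⁻: pKₐ(HI) ≈ -10
PhCH(CH₃)–OH₂⁺ loses H₂O: pKₐ(H₃O⁺) ≈ -1.7
PhCH(CH₃)–OC(O)C₆H₄NO₂ loses p-O₂N–C₆H₄–COO⁻: pKₐ(p-nitrobenzoic acid) ≈ 3.4

PhCH(CH₃)–N₂⁺ > PhCH(CH₃)–OTf > PhCH(CH₃)–I > PhCH(CH₃)–OH₂⁺ > PhCH(CH₃)–OC(O)C₆H₄NO₂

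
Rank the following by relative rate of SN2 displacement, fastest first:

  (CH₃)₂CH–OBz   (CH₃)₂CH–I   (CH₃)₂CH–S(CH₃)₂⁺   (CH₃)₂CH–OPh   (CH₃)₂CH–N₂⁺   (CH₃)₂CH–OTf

(CH₃)₂CH–N₂⁺ > (CH₃)₂CH–OTf > (CH₃)₂CH–I > (CH₃)₂CH–S(CH₃)₂⁺ > (CH₃)₂CH–OBz > (CH₃)₂CH–OPh

Identical carbon frameworks mean the comparison reduces to leaving-group quality.
Rank by basicity of the departing species: weakest base leaves most easily.
(CH₃)₂CH–N₂⁺ loses N₂: no meaningful conjugate acid; N₂ departs as an exceptionally stable neutral molecule
(CH₃)₂CH–OTf loses OTf⁻: pKₐ(CF₃SO₃H (triflic acid)) ≈ -14
(CH₃)₂CH–I loses I⁻: pKₐ(HI) ≈ -10
(CH₃)₂CH–S(CH₃)₂⁺ loses SR'₂: pKₐ(R'₂SH⁺) ≈ -7
(CH₃)₂CH–OBz loses PhCOO⁻: pKₐ(C₆H₅COOH) ≈ 4.2
(CH₃)₂CH–OPh loses PhO⁻: pKₐ(C₆H₅OH (phenol)) ≈ 10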